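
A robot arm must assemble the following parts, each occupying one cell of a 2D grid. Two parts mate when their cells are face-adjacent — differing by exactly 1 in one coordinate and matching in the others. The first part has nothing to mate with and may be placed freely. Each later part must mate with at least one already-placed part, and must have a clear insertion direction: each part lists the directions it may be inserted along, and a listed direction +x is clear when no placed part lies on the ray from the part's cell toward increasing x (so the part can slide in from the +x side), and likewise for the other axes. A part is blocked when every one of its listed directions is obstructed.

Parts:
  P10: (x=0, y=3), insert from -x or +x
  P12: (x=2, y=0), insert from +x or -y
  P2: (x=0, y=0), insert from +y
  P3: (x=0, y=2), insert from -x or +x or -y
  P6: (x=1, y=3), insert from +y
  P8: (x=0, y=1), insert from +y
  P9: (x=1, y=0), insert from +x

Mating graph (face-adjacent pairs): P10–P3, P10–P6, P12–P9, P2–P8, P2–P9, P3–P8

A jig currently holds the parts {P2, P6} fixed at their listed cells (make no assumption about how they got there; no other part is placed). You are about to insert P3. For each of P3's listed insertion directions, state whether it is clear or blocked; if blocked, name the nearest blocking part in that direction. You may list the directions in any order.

+x: clear; -x: clear; -y: blocked by P2

-x: ray from P3(0, 2) has no placed part ⇒ clear
+x: ray from P3(0, 2) has no placed part ⇒ clear
-y: nearest on ray is P2@(0, 0) ⇒ blocked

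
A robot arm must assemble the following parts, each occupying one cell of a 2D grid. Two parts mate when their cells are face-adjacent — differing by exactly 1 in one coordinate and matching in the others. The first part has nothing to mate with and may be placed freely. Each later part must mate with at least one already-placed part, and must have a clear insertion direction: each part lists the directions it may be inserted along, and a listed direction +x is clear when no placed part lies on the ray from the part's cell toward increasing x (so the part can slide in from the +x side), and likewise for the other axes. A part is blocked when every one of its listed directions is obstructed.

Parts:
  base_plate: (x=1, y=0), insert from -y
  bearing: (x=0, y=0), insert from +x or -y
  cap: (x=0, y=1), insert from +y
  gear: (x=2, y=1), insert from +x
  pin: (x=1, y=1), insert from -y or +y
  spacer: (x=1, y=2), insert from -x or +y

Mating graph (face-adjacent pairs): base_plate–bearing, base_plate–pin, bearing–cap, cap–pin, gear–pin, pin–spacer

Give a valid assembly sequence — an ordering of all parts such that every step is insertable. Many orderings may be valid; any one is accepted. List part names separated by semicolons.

spacer; pin; gear; base_plate; bearing; cap

1. spacer@(1, 2) [-x clear] — {spacer}
2. pin@(1, 1) [-y clear] — {pin, spacer}
3. gear@(2, 1) [+x clear] — {gear, pin, spacer}
4. base_plate@(1, 0) [-y clear] — {base_plate, gear, pin, spacer}
5. bearing@(0, 0) [-y clear] — {base_plate, bearing, gear, pin, spacer}
6. cap@(0, 1) [+y clear] — {base_plate, bearing, cap, gear, pin, spacer}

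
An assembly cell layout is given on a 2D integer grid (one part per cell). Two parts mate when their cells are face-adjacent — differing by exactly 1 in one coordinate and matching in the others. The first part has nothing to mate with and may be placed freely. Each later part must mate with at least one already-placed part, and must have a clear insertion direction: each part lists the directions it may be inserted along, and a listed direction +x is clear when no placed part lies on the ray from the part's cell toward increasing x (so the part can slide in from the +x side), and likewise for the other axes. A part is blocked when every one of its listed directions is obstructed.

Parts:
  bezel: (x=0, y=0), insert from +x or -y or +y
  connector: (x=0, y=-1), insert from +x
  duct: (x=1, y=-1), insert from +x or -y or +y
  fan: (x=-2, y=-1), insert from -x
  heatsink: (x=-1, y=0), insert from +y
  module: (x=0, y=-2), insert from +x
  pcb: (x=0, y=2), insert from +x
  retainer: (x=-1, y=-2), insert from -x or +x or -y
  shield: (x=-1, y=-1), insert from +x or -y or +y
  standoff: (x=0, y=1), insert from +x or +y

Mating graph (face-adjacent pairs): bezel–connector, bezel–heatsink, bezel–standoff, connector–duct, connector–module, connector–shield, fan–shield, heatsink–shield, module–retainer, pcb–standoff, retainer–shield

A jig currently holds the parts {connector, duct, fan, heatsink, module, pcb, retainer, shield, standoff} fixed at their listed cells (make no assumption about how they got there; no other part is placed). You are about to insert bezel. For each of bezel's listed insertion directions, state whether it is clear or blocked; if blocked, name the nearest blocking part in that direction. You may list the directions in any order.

+x: ray from bezel(0, 0) has no placed part ⇒ clear
-y: nearest on ray is connector@(0, -1) ⇒ blocked
+y: nearest on ray is standoff@(0, 1) ⇒ blocked

+x: clear; +y: blocked by standoff; -y: blocked by connector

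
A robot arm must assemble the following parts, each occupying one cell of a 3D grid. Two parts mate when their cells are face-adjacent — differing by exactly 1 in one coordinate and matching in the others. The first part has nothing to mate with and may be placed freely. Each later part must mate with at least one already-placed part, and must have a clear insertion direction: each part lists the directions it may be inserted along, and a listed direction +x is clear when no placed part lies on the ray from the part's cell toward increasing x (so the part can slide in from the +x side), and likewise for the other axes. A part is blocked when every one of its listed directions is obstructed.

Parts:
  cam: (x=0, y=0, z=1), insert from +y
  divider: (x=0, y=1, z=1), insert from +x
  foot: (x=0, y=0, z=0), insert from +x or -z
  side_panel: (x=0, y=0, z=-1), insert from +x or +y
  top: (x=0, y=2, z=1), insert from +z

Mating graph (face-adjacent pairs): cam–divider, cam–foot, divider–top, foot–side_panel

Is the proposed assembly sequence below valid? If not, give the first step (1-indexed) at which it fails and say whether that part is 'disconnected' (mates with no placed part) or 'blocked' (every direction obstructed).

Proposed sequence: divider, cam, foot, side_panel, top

1. divider@(0, 1, 1) [+x clear] — {divider}
2. cam@(0, 0, 1) — +y all obstructed ⇒ blocked

Invalid at step 2 (blocked)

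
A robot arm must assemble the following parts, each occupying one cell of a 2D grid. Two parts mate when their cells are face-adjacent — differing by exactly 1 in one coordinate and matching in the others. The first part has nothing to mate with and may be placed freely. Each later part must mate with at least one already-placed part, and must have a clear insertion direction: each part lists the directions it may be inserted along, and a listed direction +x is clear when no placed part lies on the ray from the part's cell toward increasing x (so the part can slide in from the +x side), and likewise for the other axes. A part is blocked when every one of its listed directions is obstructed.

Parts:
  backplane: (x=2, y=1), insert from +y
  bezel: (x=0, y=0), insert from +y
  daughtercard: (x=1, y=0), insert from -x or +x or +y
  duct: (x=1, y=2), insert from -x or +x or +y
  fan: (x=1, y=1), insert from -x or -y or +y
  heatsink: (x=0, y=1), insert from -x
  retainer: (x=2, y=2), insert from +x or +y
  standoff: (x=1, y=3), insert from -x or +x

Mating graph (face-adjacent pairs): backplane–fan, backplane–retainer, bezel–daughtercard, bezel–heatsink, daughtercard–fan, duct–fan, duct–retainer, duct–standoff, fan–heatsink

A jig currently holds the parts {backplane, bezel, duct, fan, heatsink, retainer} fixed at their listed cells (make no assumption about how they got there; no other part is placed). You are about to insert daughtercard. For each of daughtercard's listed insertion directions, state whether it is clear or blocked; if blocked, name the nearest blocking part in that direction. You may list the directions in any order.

+x: clear; +y: blocked by fan; -x: blocked by bezel

-x: nearest on ray is bezel@(0, 0) ⇒ blocked
+x: ray from daughtercard(1, 0) has no placed part ⇒ clear
+y: nearest on ray is fan@(1, 1) ⇒ blocked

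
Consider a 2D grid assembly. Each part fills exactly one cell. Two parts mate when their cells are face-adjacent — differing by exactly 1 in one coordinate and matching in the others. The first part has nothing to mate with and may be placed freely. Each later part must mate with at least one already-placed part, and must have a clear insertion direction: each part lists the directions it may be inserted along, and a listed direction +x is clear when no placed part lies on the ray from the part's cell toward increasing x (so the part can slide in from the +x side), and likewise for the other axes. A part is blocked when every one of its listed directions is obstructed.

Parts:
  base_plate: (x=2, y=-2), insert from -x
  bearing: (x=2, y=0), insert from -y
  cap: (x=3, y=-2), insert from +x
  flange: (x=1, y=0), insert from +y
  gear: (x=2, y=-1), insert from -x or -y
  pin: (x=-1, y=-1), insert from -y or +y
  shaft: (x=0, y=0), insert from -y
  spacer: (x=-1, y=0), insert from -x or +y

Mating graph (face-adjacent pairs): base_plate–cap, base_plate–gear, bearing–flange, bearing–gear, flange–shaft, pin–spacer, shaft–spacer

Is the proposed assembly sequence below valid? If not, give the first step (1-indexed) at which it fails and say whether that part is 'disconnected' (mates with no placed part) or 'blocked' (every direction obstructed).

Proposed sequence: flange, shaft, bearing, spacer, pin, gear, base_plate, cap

1. flange@(1, 0) [+y clear] — {flange}
2. shaft@(0, 0) [-y clear] — {flange, shaft}
3. bearing@(2, 0) [-y clear] — {bearing, flange, shaft}
4. spacer@(-1, 0) [-x clear] — {bearing, flange, shaft, spacer}
5. pin@(-1, -1) [-y clear] — {bearing, flange, pin, shaft, spacer}
6. gear@(2, -1) [-y clear] — {bearing, flange, gear, pin, shaft, spacer}
7. base_plate@(2, -2) [-x clear] — {base_plate, bearing, flange, gear, pin, shaft, spacer}
8. cap@(3, -2) [+x clear] — {base_plate, bearing, cap, flange, gear, pin, shaft, spacer}

Valid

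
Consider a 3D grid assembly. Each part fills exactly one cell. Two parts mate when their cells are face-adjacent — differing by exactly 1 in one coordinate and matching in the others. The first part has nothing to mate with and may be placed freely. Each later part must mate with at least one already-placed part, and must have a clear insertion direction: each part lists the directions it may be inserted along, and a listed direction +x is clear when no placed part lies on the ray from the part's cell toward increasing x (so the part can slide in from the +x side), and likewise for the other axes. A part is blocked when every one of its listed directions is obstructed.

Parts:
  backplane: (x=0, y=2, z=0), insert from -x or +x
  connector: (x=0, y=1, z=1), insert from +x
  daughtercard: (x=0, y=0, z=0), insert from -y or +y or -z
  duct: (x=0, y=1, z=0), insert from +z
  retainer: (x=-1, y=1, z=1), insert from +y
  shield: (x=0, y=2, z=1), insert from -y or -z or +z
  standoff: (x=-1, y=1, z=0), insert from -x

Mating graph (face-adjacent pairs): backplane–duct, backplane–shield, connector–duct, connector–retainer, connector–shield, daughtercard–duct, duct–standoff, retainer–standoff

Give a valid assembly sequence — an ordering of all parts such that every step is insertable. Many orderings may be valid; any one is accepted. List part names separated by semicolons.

backplane; duct; daughtercard; shield; standoff; retainer; connector

1. backplane@(0, 2, 0) [-x clear] — {backplane}
2. duct@(0, 1, 0) [+z clear] — {backplane, duct}
3. daughtercard@(0, 0, 0) [-y clear] — {backplane, daughtercard, duct}
4. shield@(0, 2, 1) [-y clear] — {backplane, daughtercard, duct, shield}
5. standoff@(-1, 1, 0) [-x clear] — {backplane, daughtercard, duct, shield, standoff}
6. retainer@(-1, 1, 1) [+y clear] — {backplane, daughtercard, duct, retainer, shield, standoff}
7. connector@(0, 1, 1) [+x clear] — {backplane, connector, daughtercard, duct, retainer, shield, standoff}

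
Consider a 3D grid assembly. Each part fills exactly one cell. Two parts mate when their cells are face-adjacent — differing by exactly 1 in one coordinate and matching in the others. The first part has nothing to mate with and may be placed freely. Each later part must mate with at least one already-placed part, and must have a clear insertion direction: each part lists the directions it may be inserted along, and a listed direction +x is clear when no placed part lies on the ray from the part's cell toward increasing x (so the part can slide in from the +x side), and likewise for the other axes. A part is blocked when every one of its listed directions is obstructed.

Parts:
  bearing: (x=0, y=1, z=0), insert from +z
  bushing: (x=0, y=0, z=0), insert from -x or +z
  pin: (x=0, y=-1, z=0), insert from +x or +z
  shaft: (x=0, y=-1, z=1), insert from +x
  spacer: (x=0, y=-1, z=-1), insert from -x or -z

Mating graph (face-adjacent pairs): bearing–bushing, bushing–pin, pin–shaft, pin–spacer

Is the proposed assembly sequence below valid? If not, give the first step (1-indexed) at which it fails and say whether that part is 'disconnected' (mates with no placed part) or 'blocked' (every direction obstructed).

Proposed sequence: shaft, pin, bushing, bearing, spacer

1. shaft@(0, -1, 1) [+x clear] — {shaft}
2. pin@(0, -1, 0) [+x clear] — {pin, shaft}
3. bushing@(0, 0, 0) [-x clear] — {bushing, pin, shaft}
4. bearing@(0, 1, 0) [+z clear] — {bearing, bushing, pin, shaft}
5. spacer@(0, -1, -1) [-x clear] — {bearing, bushing, pin, shaft, spacer}

Valid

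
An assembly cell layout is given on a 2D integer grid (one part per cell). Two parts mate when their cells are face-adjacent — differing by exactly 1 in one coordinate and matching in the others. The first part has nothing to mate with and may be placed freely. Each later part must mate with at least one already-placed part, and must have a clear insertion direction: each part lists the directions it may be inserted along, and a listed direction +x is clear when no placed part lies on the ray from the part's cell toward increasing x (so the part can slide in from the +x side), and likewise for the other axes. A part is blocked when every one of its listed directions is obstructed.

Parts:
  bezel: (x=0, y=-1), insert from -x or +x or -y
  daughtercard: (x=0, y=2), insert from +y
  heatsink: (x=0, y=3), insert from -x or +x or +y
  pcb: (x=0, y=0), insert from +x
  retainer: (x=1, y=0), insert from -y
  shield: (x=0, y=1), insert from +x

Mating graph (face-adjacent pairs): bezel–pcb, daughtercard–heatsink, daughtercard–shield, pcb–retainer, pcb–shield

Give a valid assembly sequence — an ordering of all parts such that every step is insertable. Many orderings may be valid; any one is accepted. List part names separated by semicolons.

1. daughtercard@(0, 2) [+y clear] — {daughtercard}
2. heatsink@(0, 3) [-x clear] — {daughtercard, heatsink}
3. shield@(0, 1) [+x clear] — {daughtercard, heatsink, shield}
4. pcb@(0, 0) [+x clear] — {daughtercard, heatsink, pcb, shield}
5. retainer@(1, 0) [-y clear] — {daughtercard, heatsink, pcb, retainer, shield}
6. bezel@(0, -1) [-x clear] — {bezel, daughtercard, heatsink, pcb, retainer, shield}

daughtercard; heatsink; shield; pcb; retainer; bezel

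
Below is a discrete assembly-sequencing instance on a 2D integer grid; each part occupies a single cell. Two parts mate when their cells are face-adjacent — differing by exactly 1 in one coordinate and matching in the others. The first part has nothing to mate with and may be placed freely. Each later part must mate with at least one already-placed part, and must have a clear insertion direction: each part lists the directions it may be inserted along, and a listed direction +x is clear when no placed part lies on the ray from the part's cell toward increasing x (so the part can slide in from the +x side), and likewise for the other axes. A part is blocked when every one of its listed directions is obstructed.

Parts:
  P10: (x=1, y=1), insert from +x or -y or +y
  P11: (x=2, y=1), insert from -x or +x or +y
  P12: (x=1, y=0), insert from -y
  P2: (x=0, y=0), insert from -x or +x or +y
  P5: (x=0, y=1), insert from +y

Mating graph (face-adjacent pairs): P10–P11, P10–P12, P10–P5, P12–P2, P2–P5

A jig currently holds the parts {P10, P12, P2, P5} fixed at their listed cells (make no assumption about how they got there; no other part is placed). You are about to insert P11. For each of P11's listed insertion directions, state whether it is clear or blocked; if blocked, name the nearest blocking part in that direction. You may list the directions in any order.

+x: clear; +y: clear; -x: blocked by P10

-x: nearest on ray is P10@(1, 1) ⇒ blocked
+x: ray from P11(2, 1) has no placed part ⇒ clear
+y: ray from P11(2, 1) has no placed part ⇒ clear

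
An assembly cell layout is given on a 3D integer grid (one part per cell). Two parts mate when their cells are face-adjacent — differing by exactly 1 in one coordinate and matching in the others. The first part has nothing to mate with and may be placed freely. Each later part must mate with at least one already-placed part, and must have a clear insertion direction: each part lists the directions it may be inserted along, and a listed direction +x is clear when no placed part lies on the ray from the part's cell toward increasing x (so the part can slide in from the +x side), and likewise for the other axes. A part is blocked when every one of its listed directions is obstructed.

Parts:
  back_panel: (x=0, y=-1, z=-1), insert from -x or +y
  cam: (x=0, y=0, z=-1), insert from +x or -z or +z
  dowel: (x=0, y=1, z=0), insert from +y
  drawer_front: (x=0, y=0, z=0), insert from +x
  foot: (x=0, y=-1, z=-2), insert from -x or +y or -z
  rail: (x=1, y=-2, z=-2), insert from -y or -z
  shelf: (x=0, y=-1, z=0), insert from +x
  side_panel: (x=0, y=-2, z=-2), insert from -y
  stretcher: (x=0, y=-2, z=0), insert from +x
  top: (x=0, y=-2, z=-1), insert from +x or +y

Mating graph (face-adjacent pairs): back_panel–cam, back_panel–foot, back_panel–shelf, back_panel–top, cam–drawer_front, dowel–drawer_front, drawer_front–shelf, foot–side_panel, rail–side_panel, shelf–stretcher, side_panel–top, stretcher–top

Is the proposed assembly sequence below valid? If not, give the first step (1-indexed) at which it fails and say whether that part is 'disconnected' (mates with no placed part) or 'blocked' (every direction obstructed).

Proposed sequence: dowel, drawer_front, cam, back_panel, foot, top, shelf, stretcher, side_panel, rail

Valid

1. dowel@(0, 1, 0) [+y clear] — {dowel}
2. drawer_front@(0, 0, 0) [+x clear] — {dowel, drawer_front}
3. cam@(0, 0, -1) [+x clear] — {cam, dowel, drawer_front}
4. back_panel@(0, -1, -1) [-x clear] — {back_panel, cam, dowel, drawer_front}
5. foot@(0, -1, -2) [-x clear] — {back_panel, cam, dowel, drawer_front, foot}
6. top@(0, -2, -1) [+x clear] — {back_panel, cam, dowel, drawer_front, foot, top}
7. shelf@(0, -1, 0) [+x clear] — {back_panel, cam, dowel, drawer_front, foot, shelf, top}
8. stretcher@(0, -2, 0) [+x clear] — {back_panel, cam, dowel, drawer_front, foot, shelf, stretcher, top}
9. side_panel@(0, -2, -2) [-y clear] — {back_panel, cam, dowel, drawer_front, foot, shelf, side_panel, stretcher, top}
10. rail@(1, -2, -2) [-y clear] — {back_panel, cam, dowel, drawer_front, foot, rail, shelf, side_panel, stretcher, top}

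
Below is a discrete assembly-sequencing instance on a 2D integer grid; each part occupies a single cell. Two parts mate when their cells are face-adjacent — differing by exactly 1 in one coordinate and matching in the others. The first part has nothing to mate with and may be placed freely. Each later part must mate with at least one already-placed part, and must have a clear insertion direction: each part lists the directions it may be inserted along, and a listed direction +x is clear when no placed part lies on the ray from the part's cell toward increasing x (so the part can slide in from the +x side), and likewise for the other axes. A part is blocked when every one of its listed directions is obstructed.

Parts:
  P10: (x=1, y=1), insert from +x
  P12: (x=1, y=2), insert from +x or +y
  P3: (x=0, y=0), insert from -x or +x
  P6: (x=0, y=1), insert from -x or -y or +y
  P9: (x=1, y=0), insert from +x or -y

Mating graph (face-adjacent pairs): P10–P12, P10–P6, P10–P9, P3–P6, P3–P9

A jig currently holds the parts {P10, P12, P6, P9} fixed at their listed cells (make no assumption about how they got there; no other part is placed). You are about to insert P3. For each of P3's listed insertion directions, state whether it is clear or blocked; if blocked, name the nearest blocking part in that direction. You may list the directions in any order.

-x: ray from P3(0, 0) has no placed part ⇒ clear
+x: nearest on ray is P9@(1, 0) ⇒ blocked

+x: blocked by P9; -x: clear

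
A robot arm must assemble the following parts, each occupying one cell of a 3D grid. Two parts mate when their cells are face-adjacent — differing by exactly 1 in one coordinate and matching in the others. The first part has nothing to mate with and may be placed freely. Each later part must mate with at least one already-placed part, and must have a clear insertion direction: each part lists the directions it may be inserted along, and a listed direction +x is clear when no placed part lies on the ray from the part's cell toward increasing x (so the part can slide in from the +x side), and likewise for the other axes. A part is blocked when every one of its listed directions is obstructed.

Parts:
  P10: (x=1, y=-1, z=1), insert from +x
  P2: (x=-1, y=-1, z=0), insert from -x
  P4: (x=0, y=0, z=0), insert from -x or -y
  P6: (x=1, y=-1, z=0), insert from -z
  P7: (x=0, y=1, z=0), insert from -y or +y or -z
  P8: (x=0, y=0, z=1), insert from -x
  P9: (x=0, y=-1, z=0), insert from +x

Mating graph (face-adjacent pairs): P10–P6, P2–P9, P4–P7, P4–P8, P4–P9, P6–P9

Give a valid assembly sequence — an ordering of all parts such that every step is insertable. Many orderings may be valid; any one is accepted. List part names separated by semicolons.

P8; P4; P9; P6; P10; P7; P2

1. P8@(0, 0, 1) [-x clear] — {P8}
2. P4@(0, 0, 0) [-x clear] — {P4, P8}
3. P9@(0, -1, 0) [+x clear] — {P4, P8, P9}
4. P6@(1, -1, 0) [-z clear] — {P4, P6, P8, P9}
5. P10@(1, -1, 1) [+x clear] — {P10, P4, P6, P8, P9}
6. P7@(0, 1, 0) [+y clear] — {P10, P4, P6, P7, P8, P9}
7. P2@(-1, -1, 0) [-x clear] — {P10, P2, P4, P6, P7, P8, P9}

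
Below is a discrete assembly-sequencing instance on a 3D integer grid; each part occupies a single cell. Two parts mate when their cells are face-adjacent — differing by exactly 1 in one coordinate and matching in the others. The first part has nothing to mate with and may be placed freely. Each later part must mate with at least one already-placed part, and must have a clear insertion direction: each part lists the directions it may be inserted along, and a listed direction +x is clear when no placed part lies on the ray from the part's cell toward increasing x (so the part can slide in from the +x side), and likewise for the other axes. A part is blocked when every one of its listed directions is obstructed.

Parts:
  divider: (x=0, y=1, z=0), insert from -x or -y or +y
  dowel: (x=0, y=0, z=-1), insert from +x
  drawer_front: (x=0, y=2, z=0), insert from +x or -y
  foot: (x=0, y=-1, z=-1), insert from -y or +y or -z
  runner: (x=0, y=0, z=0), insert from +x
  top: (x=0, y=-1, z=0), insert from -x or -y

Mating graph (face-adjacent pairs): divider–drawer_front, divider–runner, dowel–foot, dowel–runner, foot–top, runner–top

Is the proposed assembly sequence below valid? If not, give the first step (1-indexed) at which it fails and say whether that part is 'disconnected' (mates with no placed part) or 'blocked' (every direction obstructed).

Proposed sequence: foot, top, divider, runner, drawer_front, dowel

1. foot@(0, -1, -1) [-y clear] — {foot}
2. top@(0, -1, 0) [-x clear] — {foot, top}
3. divider@(0, 1, 0) — no placed neighbour ⇒ disconnected

Invalid at step 3 (disconnected)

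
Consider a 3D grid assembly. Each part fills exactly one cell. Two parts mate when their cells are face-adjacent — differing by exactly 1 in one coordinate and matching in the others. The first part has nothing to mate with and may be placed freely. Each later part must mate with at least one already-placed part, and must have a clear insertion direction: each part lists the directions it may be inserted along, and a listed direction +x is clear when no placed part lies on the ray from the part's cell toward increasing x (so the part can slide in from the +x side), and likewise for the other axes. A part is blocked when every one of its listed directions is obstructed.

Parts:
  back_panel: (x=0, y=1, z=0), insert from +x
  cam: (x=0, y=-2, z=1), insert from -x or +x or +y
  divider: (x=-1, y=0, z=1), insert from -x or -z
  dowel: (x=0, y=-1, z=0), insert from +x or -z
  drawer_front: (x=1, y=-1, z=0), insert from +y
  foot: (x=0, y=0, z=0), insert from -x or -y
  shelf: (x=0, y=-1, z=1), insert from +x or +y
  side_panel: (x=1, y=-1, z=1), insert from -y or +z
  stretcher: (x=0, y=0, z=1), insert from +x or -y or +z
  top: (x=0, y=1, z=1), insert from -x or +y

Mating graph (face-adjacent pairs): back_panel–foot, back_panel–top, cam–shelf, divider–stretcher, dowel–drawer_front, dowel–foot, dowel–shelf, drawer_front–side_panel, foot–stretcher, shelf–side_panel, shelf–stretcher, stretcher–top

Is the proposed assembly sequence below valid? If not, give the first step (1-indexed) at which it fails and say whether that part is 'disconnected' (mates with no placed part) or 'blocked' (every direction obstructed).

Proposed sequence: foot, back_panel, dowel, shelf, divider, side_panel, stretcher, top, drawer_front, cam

Invalid at step 5 (disconnected)

1. foot@(0, 0, 0) [-x clear] — {foot}
2. back_panel@(0, 1, 0) [+x clear] — {back_panel, foot}
3. dowel@(0, -1, 0) [+x clear] — {back_panel, dowel, foot}
4. shelf@(0, -1, 1) [+x clear] — {back_panel, dowel, foot, shelf}
5. divider@(-1, 0, 1) — no placed neighbour ⇒ disconnected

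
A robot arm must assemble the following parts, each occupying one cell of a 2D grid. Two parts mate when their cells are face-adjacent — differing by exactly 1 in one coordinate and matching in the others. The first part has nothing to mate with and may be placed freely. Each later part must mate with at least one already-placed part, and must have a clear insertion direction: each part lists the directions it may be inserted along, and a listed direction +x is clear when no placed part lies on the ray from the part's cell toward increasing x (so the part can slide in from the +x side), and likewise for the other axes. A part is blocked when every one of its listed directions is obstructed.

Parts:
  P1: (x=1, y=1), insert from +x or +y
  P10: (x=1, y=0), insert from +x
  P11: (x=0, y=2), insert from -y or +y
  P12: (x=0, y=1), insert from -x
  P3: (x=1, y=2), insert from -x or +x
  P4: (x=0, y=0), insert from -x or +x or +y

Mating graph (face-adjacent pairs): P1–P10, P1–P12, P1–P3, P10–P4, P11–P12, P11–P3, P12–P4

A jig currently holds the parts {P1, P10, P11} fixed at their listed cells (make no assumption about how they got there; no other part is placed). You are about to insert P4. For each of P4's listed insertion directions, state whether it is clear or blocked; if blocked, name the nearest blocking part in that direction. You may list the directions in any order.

-x: ray from P4(0, 0) has no placed part ⇒ clear
+x: nearest on ray is P10@(1, 0) ⇒ blocked
+y: nearest on ray is P11@(0, 2) ⇒ blocked

+x: blocked by P10; +y: blocked by P11; -x: clear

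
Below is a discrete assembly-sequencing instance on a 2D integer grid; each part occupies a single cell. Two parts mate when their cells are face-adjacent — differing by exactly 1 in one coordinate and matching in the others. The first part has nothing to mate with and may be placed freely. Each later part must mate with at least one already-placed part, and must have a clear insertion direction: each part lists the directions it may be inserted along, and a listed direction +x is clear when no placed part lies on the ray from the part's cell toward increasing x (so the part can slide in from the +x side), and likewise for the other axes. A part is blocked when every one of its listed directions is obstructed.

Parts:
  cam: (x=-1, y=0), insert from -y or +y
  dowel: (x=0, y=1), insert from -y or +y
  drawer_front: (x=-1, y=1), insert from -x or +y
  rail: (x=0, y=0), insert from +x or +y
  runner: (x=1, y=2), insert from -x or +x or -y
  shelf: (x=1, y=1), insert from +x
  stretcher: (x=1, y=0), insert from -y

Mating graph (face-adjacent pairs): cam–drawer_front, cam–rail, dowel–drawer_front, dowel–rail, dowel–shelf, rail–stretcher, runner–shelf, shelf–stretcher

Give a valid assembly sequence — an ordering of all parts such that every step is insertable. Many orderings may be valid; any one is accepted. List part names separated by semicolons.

1. runner@(1, 2) [-x clear] — {runner}
2. shelf@(1, 1) [+x clear] — {runner, shelf}
3. dowel@(0, 1) [-y clear] — {dowel, runner, shelf}
4. drawer_front@(-1, 1) [-x clear] — {dowel, drawer_front, runner, shelf}
5. rail@(0, 0) [+x clear] — {dowel, drawer_front, rail, runner, shelf}
6. stretcher@(1, 0) [-y clear] — {dowel, drawer_front, rail, runner, shelf, stretcher}
7. cam@(-1, 0) [-y clear] — {cam, dowel, drawer_front, rail, runner, shelf, stretcher}

runner; shelf; dowel; drawer_front; rail; stretcher; cam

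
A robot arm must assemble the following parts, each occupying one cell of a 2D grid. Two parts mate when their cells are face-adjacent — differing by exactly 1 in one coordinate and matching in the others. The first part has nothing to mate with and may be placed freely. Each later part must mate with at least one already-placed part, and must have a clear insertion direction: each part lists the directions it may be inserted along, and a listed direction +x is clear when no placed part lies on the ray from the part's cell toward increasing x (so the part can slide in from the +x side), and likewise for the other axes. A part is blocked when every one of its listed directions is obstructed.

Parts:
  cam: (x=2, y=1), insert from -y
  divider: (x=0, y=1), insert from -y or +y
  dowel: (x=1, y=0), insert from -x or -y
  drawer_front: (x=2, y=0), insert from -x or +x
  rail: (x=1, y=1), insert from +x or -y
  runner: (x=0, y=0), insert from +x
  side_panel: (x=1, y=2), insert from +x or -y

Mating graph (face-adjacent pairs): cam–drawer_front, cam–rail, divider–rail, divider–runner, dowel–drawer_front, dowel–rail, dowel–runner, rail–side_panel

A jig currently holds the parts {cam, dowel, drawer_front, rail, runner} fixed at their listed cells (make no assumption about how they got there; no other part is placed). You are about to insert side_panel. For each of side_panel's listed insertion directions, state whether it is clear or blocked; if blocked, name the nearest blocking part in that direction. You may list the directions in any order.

+x: ray from side_panel(1, 2) has no placed part ⇒ clear
-y: nearest on ray is rail@(1, 1) ⇒ blocked

+x: clear; -y: blocked by rail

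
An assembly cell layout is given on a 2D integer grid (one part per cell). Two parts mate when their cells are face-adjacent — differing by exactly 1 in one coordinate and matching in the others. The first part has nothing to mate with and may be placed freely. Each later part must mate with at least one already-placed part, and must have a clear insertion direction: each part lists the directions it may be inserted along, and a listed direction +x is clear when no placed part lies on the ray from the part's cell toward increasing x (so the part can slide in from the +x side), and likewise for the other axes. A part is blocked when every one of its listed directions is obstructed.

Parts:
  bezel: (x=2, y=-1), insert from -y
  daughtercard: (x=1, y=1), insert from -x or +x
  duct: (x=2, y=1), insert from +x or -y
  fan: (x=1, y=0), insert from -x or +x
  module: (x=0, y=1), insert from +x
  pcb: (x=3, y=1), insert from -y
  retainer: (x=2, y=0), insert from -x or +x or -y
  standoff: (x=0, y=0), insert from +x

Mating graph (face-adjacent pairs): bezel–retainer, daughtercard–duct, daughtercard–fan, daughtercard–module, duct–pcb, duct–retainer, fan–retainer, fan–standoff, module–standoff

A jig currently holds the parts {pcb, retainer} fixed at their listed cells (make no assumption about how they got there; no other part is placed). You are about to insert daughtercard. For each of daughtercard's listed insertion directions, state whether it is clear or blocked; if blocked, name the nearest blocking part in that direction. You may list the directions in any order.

-x: ray from daughtercard(1, 1) has no placed part ⇒ clear
+x: nearest on ray is pcb@(3, 1) ⇒ blocked

+x: blocked by pcb; -x: clear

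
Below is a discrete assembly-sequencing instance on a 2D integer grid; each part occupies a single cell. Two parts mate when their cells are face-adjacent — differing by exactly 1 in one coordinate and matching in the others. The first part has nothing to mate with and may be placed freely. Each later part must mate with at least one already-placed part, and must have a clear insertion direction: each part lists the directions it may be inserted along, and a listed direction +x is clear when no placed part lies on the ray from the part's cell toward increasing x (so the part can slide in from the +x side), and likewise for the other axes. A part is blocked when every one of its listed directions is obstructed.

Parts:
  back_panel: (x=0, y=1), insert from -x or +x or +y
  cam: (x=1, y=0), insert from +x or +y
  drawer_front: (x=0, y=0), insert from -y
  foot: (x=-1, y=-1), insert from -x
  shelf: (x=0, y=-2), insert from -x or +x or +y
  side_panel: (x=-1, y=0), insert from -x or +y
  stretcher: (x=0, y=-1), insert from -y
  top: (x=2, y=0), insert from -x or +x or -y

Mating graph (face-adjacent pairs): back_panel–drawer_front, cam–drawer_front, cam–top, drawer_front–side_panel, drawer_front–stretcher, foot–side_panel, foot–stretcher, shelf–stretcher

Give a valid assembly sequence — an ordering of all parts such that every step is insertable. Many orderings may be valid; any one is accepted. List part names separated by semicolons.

1. back_panel@(0, 1) [-x clear] — {back_panel}
2. drawer_front@(0, 0) [-y clear] — {back_panel, drawer_front}
3. cam@(1, 0) [+x clear] — {back_panel, cam, drawer_front}
4. top@(2, 0) [+x clear] — {back_panel, cam, drawer_front, top}
5. stretcher@(0, -1) [-y clear] — {back_panel, cam, drawer_front, stretcher, top}
6. shelf@(0, -2) [-x clear] — {back_panel, cam, drawer_front, shelf, stretcher, top}
7. foot@(-1, -1) [-x clear] — {back_panel, cam, drawer_front, foot, shelf, stretcher, top}
8. side_panel@(-1, 0) [-x clear] — {back_panel, cam, drawer_front, foot, shelf, side_panel, stretcher, top}

back_panel; drawer_front; cam; top; stretcher; shelf; foot; side_panel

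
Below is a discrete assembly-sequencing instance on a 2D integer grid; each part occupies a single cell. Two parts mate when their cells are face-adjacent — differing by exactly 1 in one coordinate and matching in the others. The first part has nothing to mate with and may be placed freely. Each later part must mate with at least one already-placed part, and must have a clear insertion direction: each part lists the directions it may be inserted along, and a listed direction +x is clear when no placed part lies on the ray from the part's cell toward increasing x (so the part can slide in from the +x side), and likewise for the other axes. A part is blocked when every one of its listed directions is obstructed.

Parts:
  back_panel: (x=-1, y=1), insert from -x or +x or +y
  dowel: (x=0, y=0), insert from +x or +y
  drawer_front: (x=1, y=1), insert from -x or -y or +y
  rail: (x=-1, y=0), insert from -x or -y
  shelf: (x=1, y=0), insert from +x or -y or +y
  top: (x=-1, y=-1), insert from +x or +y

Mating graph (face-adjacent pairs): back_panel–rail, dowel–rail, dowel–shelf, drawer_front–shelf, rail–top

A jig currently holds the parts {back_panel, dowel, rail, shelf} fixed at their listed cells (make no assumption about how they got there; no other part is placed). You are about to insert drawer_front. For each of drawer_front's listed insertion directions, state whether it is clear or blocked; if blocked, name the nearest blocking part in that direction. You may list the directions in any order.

-x: nearest on ray is back_panel@(-1, 1) ⇒ blocked
-y: nearest on ray is shelf@(1, 0) ⇒ blocked
+y: ray from drawer_front(1, 1) has no placed part ⇒ clear

+y: clear; -x: blocked by back_panel; -y: blocked by shelf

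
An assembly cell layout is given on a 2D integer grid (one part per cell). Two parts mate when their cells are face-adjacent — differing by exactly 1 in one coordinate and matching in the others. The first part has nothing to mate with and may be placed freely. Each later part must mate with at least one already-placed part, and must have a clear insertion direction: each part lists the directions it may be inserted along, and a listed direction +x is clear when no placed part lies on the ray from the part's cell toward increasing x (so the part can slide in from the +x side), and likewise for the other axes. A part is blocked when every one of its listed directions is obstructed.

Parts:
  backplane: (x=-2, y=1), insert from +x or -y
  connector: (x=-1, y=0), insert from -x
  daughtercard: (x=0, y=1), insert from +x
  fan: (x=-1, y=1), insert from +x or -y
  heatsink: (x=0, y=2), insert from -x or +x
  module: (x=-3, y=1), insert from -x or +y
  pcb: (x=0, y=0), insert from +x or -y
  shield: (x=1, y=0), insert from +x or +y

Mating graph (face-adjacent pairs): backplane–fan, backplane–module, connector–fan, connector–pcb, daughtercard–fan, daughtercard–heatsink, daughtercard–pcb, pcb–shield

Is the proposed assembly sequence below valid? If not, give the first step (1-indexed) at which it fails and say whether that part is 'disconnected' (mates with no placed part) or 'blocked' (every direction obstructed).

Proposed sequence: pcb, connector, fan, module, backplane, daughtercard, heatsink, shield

1. pcb@(0, 0) [+x clear] — {pcb}
2. connector@(-1, 0) [-x clear] — {connector, pcb}
3. fan@(-1, 1) [+x clear] — {connector, fan, pcb}
4. module@(-3, 1) — no placed neighbour ⇒ disconnected

Invalid at step 4 (disconnected)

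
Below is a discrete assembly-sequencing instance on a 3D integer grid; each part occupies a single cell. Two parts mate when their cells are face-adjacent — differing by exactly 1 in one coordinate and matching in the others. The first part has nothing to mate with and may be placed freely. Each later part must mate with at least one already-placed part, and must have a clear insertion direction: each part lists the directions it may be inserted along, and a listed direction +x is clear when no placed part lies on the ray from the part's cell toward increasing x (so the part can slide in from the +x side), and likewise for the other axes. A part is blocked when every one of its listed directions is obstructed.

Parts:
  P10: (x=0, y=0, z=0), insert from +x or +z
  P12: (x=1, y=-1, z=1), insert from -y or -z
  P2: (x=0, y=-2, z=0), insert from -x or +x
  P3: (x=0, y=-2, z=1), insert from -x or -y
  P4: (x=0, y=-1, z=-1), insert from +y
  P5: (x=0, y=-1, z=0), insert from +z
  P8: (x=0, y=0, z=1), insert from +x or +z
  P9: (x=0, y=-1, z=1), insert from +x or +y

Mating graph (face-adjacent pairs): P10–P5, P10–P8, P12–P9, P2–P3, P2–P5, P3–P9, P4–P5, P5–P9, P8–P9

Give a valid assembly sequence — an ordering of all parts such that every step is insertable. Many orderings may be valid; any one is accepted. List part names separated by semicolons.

1. P8@(0, 0, 1) [+x clear] — {P8}
2. P10@(0, 0, 0) [+x clear] — {P10, P8}
3. P5@(0, -1, 0) [+z clear] — {P10, P5, P8}
4. P9@(0, -1, 1) [+x clear] — {P10, P5, P8, P9}
5. P12@(1, -1, 1) [-y clear] — {P10, P12, P5, P8, P9}
6. P4@(0, -1, -1) [+y clear] — {P10, P12, P4, P5, P8, P9}
7. P2@(0, -2, 0) [-x clear] — {P10, P12, P2, P4, P5, P8, P9}
8. P3@(0, -2, 1) [-x clear] — {P10, P12, P2, P3, P4, P5, P8, P9}

P8; P10; P5; P9; P12; P4; P2; P3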